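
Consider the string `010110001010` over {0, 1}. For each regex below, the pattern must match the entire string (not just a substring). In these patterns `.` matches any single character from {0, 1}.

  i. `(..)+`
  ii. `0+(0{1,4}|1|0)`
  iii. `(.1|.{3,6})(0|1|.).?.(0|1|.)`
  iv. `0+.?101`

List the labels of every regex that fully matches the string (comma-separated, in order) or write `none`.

i → match
ii → no match
iii → no match
iv → no match — must end with `101`

i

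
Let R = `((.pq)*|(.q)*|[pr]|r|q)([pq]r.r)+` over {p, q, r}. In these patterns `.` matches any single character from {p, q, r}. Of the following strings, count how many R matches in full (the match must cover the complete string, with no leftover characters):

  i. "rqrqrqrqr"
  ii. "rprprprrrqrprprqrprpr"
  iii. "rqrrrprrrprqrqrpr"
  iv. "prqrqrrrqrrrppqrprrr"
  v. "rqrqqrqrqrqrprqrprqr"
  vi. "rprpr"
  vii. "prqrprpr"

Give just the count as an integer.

i → match
ii → match
iii → match
iv → no match
v → match
vi → match
vii → match
Total matched: 6

6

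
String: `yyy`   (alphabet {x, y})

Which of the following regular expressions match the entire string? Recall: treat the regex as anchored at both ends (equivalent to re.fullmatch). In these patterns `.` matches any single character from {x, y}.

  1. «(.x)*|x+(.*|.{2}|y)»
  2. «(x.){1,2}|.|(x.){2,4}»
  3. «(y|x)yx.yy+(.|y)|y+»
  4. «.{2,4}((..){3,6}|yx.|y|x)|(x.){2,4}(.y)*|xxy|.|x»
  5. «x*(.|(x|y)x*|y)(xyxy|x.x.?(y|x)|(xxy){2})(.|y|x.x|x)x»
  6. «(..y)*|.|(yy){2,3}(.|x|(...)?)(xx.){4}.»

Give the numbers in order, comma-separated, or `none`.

1 → no match
2 → no match
3 → match
4 → match
5 → no match — must end with `x`
6 → match

3, 4, 6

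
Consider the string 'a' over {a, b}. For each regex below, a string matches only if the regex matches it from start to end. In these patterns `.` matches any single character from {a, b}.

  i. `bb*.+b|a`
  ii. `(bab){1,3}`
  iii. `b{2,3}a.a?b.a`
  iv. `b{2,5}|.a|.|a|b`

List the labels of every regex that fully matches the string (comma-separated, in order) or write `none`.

i, iv

i → match
ii → no match — must start with 'bab'
iii → no match — must start with 'b'
iv → match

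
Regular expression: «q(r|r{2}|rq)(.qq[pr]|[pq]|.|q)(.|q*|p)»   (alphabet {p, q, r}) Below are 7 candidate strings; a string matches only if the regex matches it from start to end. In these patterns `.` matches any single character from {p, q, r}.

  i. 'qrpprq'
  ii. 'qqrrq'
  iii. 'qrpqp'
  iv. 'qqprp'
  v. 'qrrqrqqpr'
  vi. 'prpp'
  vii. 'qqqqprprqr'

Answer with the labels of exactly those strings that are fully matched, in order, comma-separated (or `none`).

i → no match
ii → no match
iii → no match
iv → no match
v → no match
vi → no match — must start with 'q'
vii → no match

none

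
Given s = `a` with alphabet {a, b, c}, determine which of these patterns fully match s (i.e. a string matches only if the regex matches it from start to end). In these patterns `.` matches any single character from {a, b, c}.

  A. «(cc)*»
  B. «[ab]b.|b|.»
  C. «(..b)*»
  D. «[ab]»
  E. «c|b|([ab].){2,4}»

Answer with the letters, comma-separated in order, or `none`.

A → no match
B → match
C → no match
D → match
E → no match

B, D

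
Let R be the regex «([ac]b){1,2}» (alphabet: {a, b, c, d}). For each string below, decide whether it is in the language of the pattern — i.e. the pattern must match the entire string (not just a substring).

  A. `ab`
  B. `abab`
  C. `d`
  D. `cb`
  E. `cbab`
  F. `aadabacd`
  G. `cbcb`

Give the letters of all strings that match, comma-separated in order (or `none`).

A → match
B → match
C → no match — must end with `b`
D → match
E → match
F → no match — must end with `b`
G → match

A, B, D, E, G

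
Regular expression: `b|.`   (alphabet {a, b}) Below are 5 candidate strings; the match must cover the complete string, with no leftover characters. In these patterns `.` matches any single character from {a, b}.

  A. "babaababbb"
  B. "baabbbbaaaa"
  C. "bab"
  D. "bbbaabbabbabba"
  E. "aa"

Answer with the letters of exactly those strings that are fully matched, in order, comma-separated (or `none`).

none

A → no match
B → no match
C → no match
D → no match
E → no match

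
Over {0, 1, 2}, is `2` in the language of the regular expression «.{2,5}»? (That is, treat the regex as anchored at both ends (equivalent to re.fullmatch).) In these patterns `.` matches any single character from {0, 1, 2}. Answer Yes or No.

No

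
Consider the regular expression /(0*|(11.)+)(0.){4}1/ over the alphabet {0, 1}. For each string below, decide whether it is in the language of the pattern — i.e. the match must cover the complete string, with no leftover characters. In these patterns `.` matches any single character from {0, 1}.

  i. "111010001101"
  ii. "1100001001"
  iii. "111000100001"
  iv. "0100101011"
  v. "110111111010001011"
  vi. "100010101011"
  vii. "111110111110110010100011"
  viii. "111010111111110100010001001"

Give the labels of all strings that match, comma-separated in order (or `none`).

iii, v, vii

i. "111010001101" → no match
ii. "1100001001" → no match
iii. "111000100001" → match
iv. "0100101011" → no match
v → match
vi. "100010101011" → no match
vii → match
viii → no match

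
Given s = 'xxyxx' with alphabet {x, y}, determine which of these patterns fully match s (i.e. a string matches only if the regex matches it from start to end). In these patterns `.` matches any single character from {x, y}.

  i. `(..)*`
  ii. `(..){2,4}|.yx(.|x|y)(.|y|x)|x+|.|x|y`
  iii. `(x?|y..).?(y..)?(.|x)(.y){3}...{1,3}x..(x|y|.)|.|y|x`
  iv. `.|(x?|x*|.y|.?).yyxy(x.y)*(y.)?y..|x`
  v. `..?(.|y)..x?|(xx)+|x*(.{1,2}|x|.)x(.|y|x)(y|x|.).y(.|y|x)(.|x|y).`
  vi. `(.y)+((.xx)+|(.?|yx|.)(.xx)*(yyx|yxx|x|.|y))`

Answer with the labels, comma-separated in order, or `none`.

v

i → no match
ii → no match
iii → no match
iv → no match
v → match
vi → no match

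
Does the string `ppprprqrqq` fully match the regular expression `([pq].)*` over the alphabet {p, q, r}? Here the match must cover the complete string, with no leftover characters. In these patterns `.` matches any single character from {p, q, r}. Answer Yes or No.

Yes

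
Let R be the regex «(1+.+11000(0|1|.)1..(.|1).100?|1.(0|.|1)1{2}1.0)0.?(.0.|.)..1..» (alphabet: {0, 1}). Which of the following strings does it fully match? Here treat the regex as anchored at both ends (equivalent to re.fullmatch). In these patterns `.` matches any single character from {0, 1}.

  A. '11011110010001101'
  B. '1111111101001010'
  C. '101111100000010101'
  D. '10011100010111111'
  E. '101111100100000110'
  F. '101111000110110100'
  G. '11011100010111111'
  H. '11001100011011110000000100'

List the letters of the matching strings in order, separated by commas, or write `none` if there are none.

A, C, D, E, F, G, H

A → match
B → no match
C → match
D → match
E → match
F → match
G → match
H → match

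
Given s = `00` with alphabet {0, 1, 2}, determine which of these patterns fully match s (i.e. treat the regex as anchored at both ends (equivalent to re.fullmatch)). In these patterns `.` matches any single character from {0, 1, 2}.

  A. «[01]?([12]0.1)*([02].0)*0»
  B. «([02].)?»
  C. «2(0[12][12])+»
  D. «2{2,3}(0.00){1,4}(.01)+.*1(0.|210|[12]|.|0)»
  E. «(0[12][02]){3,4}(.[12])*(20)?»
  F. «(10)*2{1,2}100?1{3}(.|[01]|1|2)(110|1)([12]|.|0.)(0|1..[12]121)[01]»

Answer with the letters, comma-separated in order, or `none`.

A, B

A → match
B → match
C → no match — must start with `20`
D → no match — must start with `2`
E → no match
F → no match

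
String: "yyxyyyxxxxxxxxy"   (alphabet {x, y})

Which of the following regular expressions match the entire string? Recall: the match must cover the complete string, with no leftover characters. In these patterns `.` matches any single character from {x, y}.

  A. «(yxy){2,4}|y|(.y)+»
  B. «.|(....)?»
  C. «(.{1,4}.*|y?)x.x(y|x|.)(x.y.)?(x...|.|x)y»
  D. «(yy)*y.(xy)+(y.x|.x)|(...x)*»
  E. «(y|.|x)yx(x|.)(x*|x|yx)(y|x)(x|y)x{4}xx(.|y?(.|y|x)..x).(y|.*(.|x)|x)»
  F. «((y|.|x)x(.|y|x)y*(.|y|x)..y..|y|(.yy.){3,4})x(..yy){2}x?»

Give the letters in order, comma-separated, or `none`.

A → no match
B → no match
C → match
D → no match
E → match
F → no match

C, E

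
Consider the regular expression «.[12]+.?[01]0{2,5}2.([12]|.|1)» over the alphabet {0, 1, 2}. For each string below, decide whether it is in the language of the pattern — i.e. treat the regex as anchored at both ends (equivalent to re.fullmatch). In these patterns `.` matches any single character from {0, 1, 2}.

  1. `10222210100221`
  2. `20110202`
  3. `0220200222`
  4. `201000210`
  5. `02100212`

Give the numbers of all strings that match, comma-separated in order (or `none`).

5

1 → no match
2 → no match
3 → no match
4 → no match
5 → match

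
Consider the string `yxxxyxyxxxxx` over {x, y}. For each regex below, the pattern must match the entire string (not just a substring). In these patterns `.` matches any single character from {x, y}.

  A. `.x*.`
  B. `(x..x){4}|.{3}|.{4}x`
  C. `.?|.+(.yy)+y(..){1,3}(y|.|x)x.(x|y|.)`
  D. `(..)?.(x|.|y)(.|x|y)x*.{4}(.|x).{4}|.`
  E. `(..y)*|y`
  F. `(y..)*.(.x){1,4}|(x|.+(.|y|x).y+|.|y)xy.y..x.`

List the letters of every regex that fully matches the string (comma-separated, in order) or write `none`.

D, F

A → no match
B → no match
C → no match
D → match
E → no match
F → match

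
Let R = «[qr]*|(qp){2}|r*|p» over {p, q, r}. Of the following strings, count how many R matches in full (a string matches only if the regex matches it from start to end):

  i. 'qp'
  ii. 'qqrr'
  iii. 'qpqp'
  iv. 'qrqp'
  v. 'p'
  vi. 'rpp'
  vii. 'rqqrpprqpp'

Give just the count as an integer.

3

i → no match
ii → match
iii → match
iv → no match
v → match
vi → no match
vii → no match
Total matched: 3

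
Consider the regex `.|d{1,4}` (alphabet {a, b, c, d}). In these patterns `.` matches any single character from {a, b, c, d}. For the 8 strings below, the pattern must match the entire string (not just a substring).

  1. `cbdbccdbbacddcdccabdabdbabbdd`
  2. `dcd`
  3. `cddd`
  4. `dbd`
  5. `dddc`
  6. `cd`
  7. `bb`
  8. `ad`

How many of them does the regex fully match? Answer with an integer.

1 → no match
2 → no match
3 → no match
4 → no match
5 → no match
6 → no match
7 → no match
8 → no match
Total matched: 0

0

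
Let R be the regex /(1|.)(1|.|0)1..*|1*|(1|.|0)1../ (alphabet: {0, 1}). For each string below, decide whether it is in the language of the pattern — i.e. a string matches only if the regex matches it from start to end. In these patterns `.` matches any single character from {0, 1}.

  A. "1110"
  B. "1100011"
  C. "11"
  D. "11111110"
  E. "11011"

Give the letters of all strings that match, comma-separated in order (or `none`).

A, C, D

A → match
B → no match
C → match
D → match
E → no match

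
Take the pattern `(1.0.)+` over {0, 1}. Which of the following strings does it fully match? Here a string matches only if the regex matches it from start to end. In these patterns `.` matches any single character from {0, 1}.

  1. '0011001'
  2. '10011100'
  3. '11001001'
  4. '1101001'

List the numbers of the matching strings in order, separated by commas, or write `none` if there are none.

2, 3

1 → no match — must start with '1'
2 → match
3 → match
4 → no match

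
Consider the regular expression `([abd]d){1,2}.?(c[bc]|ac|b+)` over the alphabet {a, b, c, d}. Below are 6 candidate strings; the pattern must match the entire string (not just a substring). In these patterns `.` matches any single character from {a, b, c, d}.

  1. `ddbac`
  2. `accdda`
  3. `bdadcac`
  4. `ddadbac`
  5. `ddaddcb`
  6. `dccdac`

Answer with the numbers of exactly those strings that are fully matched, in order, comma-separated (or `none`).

1, 3, 4, 5

1 → match
2 → no match
3 → match
4 → match
5 → match
6 → no match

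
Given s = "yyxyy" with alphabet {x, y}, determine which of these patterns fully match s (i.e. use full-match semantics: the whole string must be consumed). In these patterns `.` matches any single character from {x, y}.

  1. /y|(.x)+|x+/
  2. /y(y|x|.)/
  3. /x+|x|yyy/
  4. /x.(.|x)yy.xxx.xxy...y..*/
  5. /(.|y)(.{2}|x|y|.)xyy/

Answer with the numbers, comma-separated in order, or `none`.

5

1 → no match
2 → no match
3 → no match
4 → no match — must start with "x"
5 → match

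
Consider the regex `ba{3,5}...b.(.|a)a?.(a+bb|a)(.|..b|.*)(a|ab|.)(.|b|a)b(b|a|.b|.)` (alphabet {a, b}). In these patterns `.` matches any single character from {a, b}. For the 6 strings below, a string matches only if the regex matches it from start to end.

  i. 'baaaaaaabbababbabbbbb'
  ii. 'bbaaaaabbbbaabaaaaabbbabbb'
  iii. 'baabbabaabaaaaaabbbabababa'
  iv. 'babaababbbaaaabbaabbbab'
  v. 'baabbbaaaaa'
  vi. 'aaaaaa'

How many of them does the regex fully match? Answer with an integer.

1

i → match
ii → no match — must start with 'ba'
iii → no match
iv → no match
v → no match
vi → no match — must start with 'ba'
Total matched: 1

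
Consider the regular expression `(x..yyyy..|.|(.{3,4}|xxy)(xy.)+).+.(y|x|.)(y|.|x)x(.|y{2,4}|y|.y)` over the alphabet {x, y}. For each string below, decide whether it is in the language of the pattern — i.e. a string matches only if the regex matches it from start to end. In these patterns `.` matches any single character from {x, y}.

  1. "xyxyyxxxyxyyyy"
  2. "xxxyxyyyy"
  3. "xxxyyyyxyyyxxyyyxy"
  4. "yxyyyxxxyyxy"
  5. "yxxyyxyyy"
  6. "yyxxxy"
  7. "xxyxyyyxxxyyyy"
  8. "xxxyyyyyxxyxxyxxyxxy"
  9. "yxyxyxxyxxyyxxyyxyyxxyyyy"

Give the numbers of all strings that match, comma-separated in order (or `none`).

1 → match
2 → no match
3 → match
4 → match
5 → match
6 → no match
7 → match
8 → match
9 → match

1, 3, 4, 5, 7, 8, 9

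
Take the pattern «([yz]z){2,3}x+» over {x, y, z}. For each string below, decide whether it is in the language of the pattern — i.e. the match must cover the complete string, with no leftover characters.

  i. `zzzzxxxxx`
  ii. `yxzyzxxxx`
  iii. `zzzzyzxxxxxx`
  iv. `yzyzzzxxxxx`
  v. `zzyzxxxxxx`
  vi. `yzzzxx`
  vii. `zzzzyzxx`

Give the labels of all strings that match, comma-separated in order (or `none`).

i → match
ii → no match
iii → match
iv → match
v → match
vi → match
vii → match

i, iii, iv, v, vi, vii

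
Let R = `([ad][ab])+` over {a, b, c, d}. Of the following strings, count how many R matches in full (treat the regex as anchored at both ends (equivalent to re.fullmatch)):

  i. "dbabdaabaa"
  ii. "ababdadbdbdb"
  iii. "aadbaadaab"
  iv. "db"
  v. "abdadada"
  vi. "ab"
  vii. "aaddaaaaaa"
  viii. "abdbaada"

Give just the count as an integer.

i → match
ii → match
iii → match
iv → match
v → match
vi → match
vii → no match
viii → match
Total matched: 7

7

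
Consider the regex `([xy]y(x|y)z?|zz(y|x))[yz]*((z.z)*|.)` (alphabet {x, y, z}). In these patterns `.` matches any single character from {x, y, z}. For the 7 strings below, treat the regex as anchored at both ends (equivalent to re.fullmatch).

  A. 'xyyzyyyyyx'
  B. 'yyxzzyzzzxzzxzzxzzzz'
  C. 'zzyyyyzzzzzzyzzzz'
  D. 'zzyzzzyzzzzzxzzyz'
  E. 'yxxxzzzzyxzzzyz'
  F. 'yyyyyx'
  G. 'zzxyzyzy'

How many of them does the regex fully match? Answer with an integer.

A → match
B → match
C → match
D → match
E → no match
F → match
G → match
Total matched: 6

6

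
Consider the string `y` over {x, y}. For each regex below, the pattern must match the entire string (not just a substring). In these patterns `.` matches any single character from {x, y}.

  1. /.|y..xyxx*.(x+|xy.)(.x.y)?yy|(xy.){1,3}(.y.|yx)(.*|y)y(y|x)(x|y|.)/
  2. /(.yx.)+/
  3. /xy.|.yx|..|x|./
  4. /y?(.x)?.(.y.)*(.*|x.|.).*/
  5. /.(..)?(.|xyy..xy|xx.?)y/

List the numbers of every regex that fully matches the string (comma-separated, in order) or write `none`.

1, 3, 4

1 → match
2 → no match
3 → match
4 → match
5 → no match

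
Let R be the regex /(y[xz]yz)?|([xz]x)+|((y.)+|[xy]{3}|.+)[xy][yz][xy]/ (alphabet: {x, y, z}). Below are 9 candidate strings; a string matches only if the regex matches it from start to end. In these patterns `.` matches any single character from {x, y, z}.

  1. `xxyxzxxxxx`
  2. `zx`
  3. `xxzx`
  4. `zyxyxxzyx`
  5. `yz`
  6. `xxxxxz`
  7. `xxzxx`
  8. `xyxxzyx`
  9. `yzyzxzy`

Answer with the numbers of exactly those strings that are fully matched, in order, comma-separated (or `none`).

1. `xxyxzxxxxx` → no match
2. `zx` → match
3. `xxzx` → match
4. `zyxyxxzyx` → no match
5. `yz` → no match
6. `xxxxxz` → no match
7. `xxzxx` → no match
8. `xyxxzyx` → no match
9. `yzyzxzy` → match

2, 3, 9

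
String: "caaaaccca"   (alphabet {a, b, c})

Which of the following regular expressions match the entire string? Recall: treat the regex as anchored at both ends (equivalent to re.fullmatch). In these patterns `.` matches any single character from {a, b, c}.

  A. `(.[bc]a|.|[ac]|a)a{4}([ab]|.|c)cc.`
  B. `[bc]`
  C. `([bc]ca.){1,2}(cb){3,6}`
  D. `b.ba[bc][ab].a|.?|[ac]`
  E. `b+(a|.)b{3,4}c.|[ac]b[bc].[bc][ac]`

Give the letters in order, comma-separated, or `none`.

A

A → match
B → no match
C → no match — must end with "cb"
D → no match
E → no match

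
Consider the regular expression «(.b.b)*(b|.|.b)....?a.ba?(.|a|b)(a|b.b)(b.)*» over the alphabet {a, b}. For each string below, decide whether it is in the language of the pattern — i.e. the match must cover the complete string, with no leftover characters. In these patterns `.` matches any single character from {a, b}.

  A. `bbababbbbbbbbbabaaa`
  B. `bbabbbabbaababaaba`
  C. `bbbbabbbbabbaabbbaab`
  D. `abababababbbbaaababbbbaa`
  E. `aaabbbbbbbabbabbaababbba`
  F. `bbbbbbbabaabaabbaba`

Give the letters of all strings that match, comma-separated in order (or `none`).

A → no match
B → no match
C → no match
D → no match
E → no match
F → no match

none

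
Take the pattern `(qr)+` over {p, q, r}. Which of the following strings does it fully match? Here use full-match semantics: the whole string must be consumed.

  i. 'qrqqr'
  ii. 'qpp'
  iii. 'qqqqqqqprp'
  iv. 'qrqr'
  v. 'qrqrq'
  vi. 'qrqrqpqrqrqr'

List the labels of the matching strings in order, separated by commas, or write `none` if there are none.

i. 'qrqqr' → no match
ii. 'qpp' → no match — must start with 'qr'
iii. 'qqqqqqqprp' → no match — must start with 'qr'
iv. 'qrqr' → match
v. 'qrqrq' → no match — must end with 'qr'
vi. 'qrqrqpqrqrqr' → no match

iv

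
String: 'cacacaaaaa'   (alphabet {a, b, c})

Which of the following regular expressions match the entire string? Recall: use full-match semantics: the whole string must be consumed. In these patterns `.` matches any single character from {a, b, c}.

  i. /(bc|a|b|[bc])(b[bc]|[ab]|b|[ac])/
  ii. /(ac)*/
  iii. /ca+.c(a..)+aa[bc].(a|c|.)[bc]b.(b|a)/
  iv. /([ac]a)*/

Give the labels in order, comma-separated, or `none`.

i → no match
ii → no match
iii → no match
iv → match

iv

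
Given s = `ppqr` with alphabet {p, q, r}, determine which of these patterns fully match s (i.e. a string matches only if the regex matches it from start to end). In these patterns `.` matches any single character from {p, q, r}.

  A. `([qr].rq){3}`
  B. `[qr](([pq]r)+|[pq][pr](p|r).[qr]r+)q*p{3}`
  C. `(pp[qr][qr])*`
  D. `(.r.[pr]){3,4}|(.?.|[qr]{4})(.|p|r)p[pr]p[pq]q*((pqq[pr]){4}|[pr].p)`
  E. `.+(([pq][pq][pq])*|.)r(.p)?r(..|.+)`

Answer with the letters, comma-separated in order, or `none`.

A → no match — must end with `rq`
B → no match — must end with `p`
C → match
D → no match
E → no match

C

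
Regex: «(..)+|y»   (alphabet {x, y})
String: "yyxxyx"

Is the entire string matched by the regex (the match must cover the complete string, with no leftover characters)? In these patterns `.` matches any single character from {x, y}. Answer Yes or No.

Yes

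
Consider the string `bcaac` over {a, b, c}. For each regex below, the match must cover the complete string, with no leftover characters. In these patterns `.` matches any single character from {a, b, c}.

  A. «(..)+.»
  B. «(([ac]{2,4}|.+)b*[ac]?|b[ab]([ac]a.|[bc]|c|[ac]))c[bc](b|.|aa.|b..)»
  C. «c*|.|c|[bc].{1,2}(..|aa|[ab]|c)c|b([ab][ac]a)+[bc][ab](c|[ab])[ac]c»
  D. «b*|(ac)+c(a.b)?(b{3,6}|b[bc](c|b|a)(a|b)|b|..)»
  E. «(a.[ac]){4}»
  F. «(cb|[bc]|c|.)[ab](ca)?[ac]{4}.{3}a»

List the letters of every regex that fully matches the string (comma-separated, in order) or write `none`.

A → match
B → no match
C → match
D → no match
E → no match — must start with `a`
F → no match — must end with `a`

A, C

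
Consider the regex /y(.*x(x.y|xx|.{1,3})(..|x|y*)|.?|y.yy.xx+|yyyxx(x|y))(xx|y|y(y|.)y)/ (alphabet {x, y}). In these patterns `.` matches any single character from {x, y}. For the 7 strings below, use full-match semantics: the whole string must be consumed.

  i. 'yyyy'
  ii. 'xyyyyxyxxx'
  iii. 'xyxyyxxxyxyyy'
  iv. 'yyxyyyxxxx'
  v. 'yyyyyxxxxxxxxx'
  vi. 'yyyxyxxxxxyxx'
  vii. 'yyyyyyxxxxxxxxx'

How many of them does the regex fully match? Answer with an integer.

5

i → match
ii → no match — must start with 'y'
iii → no match — must start with 'y'
iv → match
v → match
vi → match
vii → match
Total matched: 5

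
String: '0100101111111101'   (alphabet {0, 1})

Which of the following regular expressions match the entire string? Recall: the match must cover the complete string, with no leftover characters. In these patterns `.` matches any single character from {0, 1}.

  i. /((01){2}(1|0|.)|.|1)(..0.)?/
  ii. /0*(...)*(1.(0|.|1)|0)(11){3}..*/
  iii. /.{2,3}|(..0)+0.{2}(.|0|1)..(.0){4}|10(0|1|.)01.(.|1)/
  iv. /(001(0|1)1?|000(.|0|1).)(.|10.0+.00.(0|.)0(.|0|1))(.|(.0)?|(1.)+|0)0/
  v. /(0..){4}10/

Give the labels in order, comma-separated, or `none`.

ii

i → no match
ii → match
iii → no match
iv → no match — must end with '0'
v → no match — must end with '10'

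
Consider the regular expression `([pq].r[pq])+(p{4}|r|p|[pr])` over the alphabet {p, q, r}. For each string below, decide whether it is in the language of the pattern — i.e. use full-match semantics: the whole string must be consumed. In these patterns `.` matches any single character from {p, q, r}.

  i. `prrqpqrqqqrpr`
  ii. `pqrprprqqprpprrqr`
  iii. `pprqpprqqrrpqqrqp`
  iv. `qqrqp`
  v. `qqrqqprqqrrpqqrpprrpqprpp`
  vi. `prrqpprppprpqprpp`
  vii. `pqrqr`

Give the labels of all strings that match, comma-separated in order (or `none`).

i, iii, iv, v, vi, vii

i → match
ii → no match
iii → match
iv → match
v → match
vi → match
vii → match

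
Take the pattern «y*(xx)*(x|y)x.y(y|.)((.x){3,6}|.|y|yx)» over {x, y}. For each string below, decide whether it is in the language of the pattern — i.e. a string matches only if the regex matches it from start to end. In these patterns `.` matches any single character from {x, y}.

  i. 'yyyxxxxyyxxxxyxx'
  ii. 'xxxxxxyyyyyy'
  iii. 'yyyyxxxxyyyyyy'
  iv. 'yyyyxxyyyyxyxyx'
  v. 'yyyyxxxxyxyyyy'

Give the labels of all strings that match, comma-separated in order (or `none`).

iv, v

i → no match
ii → no match
iii → no match
iv → match
v → match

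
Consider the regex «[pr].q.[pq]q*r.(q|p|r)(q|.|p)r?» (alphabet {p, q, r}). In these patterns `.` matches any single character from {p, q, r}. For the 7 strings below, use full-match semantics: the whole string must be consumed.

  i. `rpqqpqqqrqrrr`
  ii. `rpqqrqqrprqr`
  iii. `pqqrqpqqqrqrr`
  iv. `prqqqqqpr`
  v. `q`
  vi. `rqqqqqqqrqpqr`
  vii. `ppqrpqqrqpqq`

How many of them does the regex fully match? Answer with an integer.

2

i → match
ii → no match
iii → no match
iv → no match
v → no match
vi → match
vii → no match
Total matched: 2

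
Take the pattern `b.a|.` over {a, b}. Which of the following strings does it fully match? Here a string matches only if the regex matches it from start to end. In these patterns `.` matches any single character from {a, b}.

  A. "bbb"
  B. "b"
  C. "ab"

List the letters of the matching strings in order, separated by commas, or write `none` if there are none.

B

A → no match
B → match
C → no match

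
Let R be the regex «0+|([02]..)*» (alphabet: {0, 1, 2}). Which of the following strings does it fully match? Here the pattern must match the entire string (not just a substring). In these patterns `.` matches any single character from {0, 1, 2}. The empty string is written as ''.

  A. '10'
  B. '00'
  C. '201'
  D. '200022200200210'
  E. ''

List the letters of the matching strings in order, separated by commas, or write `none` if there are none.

A → no match
B → match
C → match
D → match
E → match

B, C, D, E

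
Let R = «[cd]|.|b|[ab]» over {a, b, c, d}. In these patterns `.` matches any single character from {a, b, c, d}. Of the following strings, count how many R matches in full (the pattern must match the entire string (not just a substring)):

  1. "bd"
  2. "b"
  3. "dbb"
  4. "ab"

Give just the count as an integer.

1

1 → no match
2 → match
3 → no match
4 → no match
Total matched: 1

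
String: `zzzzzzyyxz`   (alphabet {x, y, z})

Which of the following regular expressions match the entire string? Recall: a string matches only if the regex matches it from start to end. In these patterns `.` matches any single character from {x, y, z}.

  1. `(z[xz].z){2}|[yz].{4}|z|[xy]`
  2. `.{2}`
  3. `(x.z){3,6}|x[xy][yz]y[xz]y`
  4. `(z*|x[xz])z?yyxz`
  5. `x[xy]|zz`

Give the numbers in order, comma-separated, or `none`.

4

1 → no match
2 → no match
3 → no match — must start with `x`
4 → match
5 → no match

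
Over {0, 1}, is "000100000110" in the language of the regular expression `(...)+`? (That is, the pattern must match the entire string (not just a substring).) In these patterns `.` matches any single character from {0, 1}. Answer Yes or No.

Yes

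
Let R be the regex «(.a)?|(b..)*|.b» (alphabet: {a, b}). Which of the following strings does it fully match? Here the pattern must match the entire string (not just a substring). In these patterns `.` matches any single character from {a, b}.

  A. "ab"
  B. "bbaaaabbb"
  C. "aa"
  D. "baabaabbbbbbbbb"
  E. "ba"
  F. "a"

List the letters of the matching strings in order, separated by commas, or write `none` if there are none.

A → match
B → no match
C → match
D → match
E → match
F → no match

A, C, D, E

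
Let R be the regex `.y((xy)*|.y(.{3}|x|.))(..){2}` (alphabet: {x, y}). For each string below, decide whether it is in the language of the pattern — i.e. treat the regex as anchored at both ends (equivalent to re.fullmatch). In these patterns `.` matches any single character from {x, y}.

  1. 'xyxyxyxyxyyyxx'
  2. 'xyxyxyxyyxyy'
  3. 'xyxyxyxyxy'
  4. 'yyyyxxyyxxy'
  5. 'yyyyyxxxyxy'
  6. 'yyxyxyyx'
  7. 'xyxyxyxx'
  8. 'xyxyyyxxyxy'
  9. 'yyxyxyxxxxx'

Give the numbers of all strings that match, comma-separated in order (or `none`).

1, 2, 3, 4, 5, 6, 7, 8, 9

1 → match
2 → match
3 → match
4 → match
5 → match
6 → match
7 → match
8 → match
9 → match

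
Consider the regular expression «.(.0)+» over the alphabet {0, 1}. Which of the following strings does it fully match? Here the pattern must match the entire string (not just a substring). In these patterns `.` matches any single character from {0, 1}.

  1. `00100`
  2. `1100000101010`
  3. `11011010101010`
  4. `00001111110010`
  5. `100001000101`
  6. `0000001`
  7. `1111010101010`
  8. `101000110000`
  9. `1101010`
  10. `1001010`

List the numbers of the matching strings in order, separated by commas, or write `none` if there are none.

2, 9, 10

1 → no match
2 → match
3 → no match
4 → no match
5 → no match — must end with `0`
6 → no match — must end with `0`
7 → no match
8 → no match
9 → match
10 → match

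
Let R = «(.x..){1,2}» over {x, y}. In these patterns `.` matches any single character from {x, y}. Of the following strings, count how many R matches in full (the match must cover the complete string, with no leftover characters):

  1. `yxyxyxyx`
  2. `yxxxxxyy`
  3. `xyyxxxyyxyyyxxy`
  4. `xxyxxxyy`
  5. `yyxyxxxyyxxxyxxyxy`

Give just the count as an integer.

1 → match
2 → match
3 → no match
4 → match
5 → no match
Total matched: 3

3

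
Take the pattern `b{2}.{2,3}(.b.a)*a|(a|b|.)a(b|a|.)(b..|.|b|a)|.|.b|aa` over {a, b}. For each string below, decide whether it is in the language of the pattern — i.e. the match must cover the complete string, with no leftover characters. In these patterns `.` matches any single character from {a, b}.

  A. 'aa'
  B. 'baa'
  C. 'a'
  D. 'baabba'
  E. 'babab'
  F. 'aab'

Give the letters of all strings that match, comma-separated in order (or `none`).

A → match
B → no match
C → match
D → match
E → no match
F → no match

A, C, D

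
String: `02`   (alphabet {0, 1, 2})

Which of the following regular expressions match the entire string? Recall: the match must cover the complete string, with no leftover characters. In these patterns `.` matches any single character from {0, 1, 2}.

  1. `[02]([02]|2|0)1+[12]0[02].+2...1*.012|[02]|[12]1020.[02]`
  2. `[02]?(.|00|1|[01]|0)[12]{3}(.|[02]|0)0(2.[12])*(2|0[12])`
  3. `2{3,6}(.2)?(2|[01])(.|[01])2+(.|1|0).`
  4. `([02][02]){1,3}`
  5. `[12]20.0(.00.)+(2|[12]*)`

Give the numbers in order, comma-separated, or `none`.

1 → no match
2 → no match
3 → no match — must start with `2`
4 → match
5 → no match

4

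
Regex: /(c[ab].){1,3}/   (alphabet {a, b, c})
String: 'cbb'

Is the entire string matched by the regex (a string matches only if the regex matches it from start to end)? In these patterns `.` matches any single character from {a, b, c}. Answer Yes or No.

Yes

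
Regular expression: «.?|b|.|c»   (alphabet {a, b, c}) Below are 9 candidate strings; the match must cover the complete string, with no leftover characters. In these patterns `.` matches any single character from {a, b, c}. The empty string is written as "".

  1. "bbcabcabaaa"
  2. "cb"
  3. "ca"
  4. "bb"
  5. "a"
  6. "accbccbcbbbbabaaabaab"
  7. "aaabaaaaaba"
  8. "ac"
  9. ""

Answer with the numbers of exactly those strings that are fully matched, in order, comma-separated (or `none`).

5, 9

1. "bbcabcabaaa" → no match
2. "cb" → no match
3. "ca" → no match
4. "bb" → no match
5. "a" → match
6 → no match
7. "aaabaaaaaba" → no match
8. "ac" → no match
9. "" → match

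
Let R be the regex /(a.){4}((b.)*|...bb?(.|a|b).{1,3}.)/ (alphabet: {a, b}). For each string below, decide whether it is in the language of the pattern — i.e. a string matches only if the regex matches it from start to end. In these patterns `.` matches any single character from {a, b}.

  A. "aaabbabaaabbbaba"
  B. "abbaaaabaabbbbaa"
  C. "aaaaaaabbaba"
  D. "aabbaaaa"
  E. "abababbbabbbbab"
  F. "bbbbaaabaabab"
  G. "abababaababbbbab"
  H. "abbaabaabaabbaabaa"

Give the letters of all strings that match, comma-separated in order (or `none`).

C, G

A → no match
B → no match
C → match
D → no match
E → no match
F → no match — must start with "a"
G → match
H → no match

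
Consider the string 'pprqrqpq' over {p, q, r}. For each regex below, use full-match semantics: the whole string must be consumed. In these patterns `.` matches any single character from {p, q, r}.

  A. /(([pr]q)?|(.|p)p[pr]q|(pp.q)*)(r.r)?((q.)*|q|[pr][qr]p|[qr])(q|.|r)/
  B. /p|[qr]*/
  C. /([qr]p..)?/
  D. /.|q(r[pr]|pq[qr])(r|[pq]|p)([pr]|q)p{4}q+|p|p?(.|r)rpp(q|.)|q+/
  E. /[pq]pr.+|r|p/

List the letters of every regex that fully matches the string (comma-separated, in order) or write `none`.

A → match
B → no match
C → no match
D → no match
E → match

A, E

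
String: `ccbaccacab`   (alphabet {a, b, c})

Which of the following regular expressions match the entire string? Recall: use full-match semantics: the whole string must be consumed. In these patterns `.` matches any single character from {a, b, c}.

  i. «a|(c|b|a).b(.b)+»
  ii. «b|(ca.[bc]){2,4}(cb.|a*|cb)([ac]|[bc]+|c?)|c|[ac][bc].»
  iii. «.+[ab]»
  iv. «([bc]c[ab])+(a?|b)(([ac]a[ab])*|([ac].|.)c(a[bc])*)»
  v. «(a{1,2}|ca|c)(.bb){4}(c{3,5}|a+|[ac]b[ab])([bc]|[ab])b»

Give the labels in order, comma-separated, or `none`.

iii, iv

i → no match
ii → no match
iii → match
iv → match
v → no match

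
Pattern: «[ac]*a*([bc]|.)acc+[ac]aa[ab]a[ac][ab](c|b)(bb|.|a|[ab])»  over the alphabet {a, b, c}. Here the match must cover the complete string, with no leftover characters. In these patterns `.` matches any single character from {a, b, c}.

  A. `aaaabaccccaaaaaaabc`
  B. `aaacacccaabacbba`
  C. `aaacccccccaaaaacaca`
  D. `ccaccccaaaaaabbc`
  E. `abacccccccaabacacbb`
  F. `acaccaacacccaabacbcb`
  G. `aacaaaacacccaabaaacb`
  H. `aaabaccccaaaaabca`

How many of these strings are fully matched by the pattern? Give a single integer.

8

A → match
B → match
C → match
D → match
E → match
F → match
G → match
H → match
Total matched: 8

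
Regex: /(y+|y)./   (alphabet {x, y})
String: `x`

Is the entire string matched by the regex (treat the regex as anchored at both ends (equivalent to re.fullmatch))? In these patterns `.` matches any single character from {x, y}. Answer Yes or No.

Every match must start with `y`, but `x` does not.

No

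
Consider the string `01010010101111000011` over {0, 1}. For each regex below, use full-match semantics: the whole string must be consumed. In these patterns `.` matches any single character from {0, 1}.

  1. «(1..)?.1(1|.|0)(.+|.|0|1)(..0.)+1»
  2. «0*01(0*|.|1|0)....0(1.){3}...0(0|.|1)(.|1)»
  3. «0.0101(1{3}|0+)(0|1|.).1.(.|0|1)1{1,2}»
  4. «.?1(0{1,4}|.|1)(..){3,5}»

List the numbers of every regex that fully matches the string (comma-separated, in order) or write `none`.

1 → match
2 → match
3 → no match
4 → no match

1, 2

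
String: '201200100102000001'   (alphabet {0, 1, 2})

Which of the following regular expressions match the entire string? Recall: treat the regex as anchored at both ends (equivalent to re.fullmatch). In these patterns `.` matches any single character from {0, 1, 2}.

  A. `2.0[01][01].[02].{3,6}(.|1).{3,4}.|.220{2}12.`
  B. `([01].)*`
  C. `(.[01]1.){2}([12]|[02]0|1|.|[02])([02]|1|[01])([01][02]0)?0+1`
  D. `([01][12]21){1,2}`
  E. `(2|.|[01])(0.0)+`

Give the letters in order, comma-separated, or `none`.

C

A → no match
B → no match
C → match
D → no match — must end with '21'
E → no match — must end with '0'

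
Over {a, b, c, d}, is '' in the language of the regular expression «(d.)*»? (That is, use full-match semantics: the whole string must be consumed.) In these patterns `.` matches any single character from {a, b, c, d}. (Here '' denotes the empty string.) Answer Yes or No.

Yes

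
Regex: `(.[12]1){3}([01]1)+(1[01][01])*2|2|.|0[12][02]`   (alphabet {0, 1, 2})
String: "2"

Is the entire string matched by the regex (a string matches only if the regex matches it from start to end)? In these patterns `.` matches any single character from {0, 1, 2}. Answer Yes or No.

Yes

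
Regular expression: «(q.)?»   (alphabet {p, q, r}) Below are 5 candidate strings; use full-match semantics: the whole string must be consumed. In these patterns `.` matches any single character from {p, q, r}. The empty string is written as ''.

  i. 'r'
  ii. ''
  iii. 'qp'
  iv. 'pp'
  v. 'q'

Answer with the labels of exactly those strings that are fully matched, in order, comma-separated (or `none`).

ii, iii

i → no match
ii → match
iii → match
iv → no match
v → no match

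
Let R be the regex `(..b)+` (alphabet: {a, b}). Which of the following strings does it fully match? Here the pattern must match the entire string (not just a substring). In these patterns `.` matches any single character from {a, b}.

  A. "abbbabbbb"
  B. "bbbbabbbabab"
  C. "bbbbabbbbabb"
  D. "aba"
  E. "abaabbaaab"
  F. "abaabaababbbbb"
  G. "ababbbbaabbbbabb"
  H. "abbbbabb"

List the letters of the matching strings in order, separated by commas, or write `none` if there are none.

A → match
B → no match
C → match
D → no match — must end with "b"
E → no match
F → no match
G → no match
H → no match

A, C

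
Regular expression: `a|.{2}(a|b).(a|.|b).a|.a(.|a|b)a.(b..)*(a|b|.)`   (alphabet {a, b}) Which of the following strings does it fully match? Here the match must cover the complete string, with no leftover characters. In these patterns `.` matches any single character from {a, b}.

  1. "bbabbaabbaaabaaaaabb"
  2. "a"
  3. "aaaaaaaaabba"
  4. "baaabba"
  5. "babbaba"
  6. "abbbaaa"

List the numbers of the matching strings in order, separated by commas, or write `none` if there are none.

2, 4, 5, 6

1 → no match
2 → match
3 → no match
4 → match
5 → match
6 → match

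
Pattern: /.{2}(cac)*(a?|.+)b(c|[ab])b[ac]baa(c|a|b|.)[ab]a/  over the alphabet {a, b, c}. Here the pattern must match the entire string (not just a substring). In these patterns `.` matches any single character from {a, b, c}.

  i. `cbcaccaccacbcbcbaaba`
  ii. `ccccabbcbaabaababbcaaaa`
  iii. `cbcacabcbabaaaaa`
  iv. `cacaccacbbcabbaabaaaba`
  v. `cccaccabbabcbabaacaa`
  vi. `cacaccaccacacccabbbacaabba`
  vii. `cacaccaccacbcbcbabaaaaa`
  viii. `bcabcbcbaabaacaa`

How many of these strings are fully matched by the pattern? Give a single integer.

i → no match
ii → no match
iii → match
iv → no match
v → match
vi → no match
vii → match
viii → no match
Total matched: 3

3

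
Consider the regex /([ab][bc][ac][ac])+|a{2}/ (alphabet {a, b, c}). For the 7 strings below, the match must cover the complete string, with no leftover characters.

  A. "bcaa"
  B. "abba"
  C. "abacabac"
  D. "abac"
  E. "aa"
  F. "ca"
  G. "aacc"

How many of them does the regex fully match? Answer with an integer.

A → match
B → no match
C → match
D → match
E → match
F → no match
G → no match
Total matched: 4

4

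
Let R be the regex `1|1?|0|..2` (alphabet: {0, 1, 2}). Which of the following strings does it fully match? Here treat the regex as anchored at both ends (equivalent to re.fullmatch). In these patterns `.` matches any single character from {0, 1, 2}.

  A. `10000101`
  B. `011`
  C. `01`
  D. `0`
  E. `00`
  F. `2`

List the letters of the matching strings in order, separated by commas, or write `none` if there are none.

D

A → no match
B → no match
C → no match
D → match
E → no match
F → no match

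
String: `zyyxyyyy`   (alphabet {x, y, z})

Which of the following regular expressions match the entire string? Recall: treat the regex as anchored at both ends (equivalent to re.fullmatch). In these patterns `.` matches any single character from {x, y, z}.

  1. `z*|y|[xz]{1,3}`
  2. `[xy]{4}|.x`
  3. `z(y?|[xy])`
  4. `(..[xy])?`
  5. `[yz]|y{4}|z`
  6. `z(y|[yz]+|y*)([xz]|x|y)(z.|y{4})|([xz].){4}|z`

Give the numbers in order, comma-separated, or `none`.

1 → no match
2 → no match
3 → no match
4 → no match
5 → no match
6 → match

6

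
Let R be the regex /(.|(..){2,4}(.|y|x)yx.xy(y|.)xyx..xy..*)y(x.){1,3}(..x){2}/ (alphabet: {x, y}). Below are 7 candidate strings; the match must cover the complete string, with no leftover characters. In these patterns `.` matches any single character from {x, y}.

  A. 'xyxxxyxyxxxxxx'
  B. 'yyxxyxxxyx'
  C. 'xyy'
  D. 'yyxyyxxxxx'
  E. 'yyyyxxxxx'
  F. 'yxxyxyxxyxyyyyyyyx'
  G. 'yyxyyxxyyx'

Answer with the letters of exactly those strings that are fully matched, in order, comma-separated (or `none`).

A, B, D, G

A → match
B → match
C → no match — must end with 'x'
D → match
E → no match
F → no match
G → match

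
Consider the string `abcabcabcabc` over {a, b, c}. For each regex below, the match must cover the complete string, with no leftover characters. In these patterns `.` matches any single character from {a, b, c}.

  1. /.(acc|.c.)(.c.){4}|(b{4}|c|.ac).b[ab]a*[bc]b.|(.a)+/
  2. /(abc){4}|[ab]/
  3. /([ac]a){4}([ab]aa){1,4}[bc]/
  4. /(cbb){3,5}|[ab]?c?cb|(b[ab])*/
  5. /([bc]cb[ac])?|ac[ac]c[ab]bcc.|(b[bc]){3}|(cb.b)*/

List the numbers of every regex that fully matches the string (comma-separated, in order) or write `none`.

1 → no match
2 → match
3 → no match
4 → no match
5 → no match

2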